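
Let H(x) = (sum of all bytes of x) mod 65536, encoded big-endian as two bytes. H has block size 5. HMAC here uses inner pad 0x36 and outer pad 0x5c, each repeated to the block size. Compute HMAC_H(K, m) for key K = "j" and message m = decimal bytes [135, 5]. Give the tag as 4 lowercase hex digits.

Key "j" = 6a is 1 byte ≤ B = 5; zero-pad to 5 bytes: K' = 6a 00 00 00 00.
K' ⊕ ipad = 5c 36 36 36 36.  K' ⊕ opad = 36 5c 5c 5c 5c.
Inner input = (K'⊕ipad) ∥ m = 5c 36 36 36 36 ∥ 87 05.
Inner hash: sum = 92+54+54+54+54+135+5 = 448 → 01 c0.
Outer input = (K'⊕opad) ∥ inner = 36 5c 5c 5c 5c ∥ 01 c0.
Outer hash (tag): sum = 54+92+92+92+92+1+192 = 615 → 02 67.

0267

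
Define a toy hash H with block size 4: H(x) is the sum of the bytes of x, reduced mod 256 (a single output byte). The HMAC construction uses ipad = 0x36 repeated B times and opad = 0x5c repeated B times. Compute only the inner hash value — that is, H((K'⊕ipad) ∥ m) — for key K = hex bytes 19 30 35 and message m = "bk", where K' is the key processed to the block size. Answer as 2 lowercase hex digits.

3b

Key hex bytes 19 30 35 is 3 bytes ≤ B = 4; zero-pad to 4 bytes: K' = 19 30 35 00.
K' ⊕ ipad = 2f 06 03 36.
Inner input = 2f 06 03 36 ∥ 62 6b.
Inner hash: sum = 47+6+3+54+98+107 = 315; mod 256 = 59 → 3b.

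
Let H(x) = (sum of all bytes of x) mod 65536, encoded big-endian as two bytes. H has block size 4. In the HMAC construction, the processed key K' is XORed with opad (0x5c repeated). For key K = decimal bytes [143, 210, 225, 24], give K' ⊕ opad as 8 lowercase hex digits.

Key decimal bytes [143, 210, 225, 24] = 8f d2 e1 18 is exactly B = 4 bytes: K' = 8f d2 e1 18.
XOR each byte with 0x5c: 8f⊕5c=d3, d2⊕5c=8e, e1⊕5c=bd, 18⊕5c=44.

d38ebd44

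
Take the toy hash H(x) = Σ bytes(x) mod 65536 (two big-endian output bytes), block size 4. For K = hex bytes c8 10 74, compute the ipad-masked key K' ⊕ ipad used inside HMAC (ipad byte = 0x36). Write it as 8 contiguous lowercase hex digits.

fe264236

Key hex bytes c8 10 74 is 3 bytes ≤ B = 4; zero-pad to 4 bytes: K' = c8 10 74 00.
XOR each byte with 0x36: c8⊕36=fe, 10⊕36=26, 74⊕36=42, 00⊕36=36.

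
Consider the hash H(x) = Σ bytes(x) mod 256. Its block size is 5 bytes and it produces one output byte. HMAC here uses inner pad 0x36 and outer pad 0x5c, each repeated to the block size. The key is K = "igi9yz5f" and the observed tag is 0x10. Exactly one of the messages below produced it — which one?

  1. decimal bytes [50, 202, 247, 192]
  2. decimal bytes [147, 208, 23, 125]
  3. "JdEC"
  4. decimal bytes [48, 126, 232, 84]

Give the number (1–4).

Key "igi9yz5f" = 69 67 69 39 79 7a 35 66 is 8 bytes > B = 5, so hash it first: H(key) = 00, then zero-pad to 5 bytes: K' = 00 00 00 00 00.
K' ⊕ ipad = 36 36 36 36 36; K' ⊕ opad = 5c 5c 5c 5c 5c.
m1: inner = H(36 36 36 36 36 32 ca f7 c0) = c1; tag = H(5c 5c 5c 5c 5c c1) = 8d
m2: inner = H(36 36 36 36 36 93 d0 17 7d) = 05; tag = H(5c 5c 5c 5c 5c 05) = d1
m3: inner = H(36 36 36 36 36 4a 64 45 43) = 44; tag = H(5c 5c 5c 5c 5c 44) = 10 ← matches
m4: inner = H(36 36 36 36 36 30 7e e8 54) = f8; tag = H(5c 5c 5c 5c 5c f8) = c4

3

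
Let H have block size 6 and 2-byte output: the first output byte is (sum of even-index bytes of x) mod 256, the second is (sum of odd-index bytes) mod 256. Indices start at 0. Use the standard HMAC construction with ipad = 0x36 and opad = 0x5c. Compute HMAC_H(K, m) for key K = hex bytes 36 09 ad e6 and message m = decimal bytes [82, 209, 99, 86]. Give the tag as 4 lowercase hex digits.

3dd7

Key hex bytes 36 09 ad e6 is 4 bytes ≤ B = 6; zero-pad to 6 bytes: K' = 36 09 ad e6 00 00.
K' ⊕ ipad = 00 3f 9b d0 36 36.  K' ⊕ opad = 6a 55 f1 ba 5c 5c.
Inner input = (K'⊕ipad) ∥ m = 00 3f 9b d0 36 36 ∥ 52 d1 63 56.
Inner hash: even-index sum = 390 mod 256 = 134; odd-index sum = 620 mod 256 = 108 → 86 6c.
Outer input = (K'⊕opad) ∥ inner = 6a 55 f1 ba 5c 5c ∥ 86 6c.
Outer hash (tag): even-index sum = 573 mod 256 = 61; odd-index sum = 471 mod 256 = 215 → 3d d7.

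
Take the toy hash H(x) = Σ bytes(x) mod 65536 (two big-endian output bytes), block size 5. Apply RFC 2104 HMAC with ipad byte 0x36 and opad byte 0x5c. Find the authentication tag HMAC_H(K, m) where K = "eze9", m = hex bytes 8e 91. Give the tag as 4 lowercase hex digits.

01b1

Key "eze9" = 65 7a 65 39 is 4 bytes ≤ B = 5; zero-pad to 5 bytes: K' = 65 7a 65 39 00.
K' ⊕ ipad = 53 4c 53 0f 36.  K' ⊕ opad = 39 26 39 65 5c.
Inner input = (K'⊕ipad) ∥ m = 53 4c 53 0f 36 ∥ 8e 91.
Inner hash: sum = 83+76+83+15+54+142+145 = 598 → 02 56.
Outer input = (K'⊕opad) ∥ inner = 39 26 39 65 5c ∥ 02 56.
Outer hash (tag): sum = 57+38+57+101+92+2+86 = 433 → 01 b1.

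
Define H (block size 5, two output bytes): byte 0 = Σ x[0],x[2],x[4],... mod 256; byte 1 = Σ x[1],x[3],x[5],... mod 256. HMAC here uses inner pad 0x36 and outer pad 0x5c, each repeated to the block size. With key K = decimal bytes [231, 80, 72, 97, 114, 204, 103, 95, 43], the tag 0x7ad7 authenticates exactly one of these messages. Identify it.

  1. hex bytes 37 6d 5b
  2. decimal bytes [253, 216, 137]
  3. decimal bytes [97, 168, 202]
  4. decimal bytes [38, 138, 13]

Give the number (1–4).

4

Key decimal bytes [231, 80, 72, 97, 114, 204, 103, 95, 43] = e7 50 48 61 72 cc 67 5f 2b is 9 bytes > B = 5, so hash it first: H(key) = 33 dc, then zero-pad to 5 bytes: K' = 33 dc 00 00 00.
K' ⊕ ipad = 05 ea 36 36 36; K' ⊕ opad = 6f 80 5c 5c 5c.
m1: inner = H(05 ea 36 36 36 37 6d 5b) = de b2; tag = H(6f 80 5c 5c 5c de b2) = d9ba
m2: inner = H(05 ea 36 36 36 fd d8 89) = 49 a6; tag = H(6f 80 5c 5c 5c 49 a6) = cd25
m3: inner = H(05 ea 36 36 36 61 a8 ca) = 19 4b; tag = H(6f 80 5c 5c 5c 19 4b) = 72f5
m4: inner = H(05 ea 36 36 36 26 8a 0d) = fb 53; tag = H(6f 80 5c 5c 5c fb 53) = 7ad7 ← matches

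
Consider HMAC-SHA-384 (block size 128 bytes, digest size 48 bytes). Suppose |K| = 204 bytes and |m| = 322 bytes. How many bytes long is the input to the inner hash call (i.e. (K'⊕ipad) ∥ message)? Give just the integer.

450

Key is 204 > 128 bytes, so it is hashed to 48 bytes then zero-padded to 128: |K'| = 128.
Inner input = (K'⊕ipad) ∥ m → 128 + 322 = 450 bytes.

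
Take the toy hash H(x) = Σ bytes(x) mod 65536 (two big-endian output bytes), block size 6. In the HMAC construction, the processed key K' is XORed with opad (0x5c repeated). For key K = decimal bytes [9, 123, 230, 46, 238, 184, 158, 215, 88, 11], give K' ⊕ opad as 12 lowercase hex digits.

Key decimal bytes [9, 123, 230, 46, 238, 184, 158, 215, 88, 11] = 09 7b e6 2e ee b8 9e d7 58 0b is 10 bytes > B = 6, so hash it first: H(key) = 05 16, then zero-pad to 6 bytes: K' = 05 16 00 00 00 00.
XOR each byte with 0x5c: 05⊕5c=59, 16⊕5c=4a, 00⊕5c=5c, 00⊕5c=5c, 00⊕5c=5c, 00⊕5c=5c.

594a5c5c5c5c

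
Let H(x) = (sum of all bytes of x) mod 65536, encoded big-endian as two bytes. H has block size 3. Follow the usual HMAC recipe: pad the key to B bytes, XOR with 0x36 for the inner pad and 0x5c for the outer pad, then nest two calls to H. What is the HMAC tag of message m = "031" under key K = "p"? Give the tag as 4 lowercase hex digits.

Key "p" = 70 is 1 byte ≤ B = 3; zero-pad to 3 bytes: K' = 70 00 00.
K' ⊕ ipad = 46 36 36.  K' ⊕ opad = 2c 5c 5c.
Inner input = (K'⊕ipad) ∥ m = 46 36 36 ∥ 30 33 31.
Inner hash: sum = 70+54+54+48+51+49 = 326 → 01 46.
Outer input = (K'⊕opad) ∥ inner = 2c 5c 5c ∥ 01 46.
Outer hash (tag): sum = 44+92+92+1+70 = 299 → 01 2b.

012b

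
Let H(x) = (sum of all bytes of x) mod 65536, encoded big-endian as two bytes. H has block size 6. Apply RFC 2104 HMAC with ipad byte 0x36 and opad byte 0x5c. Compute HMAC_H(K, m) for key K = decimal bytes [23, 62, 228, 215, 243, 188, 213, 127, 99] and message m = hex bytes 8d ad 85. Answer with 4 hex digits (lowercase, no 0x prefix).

Key decimal bytes [23, 62, 228, 215, 243, 188, 213, 127, 99] = 17 3e e4 d7 f3 bc d5 7f 63 is 9 bytes > B = 6, so hash it first: H(key) = 05 76, then zero-pad to 6 bytes: K' = 05 76 00 00 00 00.
K' ⊕ ipad = 33 40 36 36 36 36.  K' ⊕ opad = 59 2a 5c 5c 5c 5c.
Inner input = (K'⊕ipad) ∥ m = 33 40 36 36 36 36 ∥ 8d ad 85.
Inner hash: sum = 51+64+54+54+54+54+141+173+133 = 778 → 03 0a.
Outer input = (K'⊕opad) ∥ inner = 59 2a 5c 5c 5c 5c ∥ 03 0a.
Outer hash (tag): sum = 89+42+92+92+92+92+3+10 = 512 → 02 00.

0200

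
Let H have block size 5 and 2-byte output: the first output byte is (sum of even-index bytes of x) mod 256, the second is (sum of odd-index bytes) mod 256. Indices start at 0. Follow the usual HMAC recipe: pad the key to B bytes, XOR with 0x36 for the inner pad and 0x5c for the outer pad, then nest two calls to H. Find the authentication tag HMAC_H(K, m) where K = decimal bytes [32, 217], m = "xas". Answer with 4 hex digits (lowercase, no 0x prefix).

44c4

Key decimal bytes [32, 217] = 20 d9 is 2 bytes ≤ B = 5; zero-pad to 5 bytes: K' = 20 d9 00 00 00.
K' ⊕ ipad = 16 ef 36 36 36.  K' ⊕ opad = 7c 85 5c 5c 5c.
Inner input = (K'⊕ipad) ∥ m = 16 ef 36 36 36 ∥ 78 61 73.
Inner hash: even-index sum = 227 mod 256 = 227; odd-index sum = 528 mod 256 = 16 → e3 10.
Outer input = (K'⊕opad) ∥ inner = 7c 85 5c 5c 5c ∥ e3 10.
Outer hash (tag): even-index sum = 324 mod 256 = 68; odd-index sum = 452 mod 256 = 196 → 44 c4.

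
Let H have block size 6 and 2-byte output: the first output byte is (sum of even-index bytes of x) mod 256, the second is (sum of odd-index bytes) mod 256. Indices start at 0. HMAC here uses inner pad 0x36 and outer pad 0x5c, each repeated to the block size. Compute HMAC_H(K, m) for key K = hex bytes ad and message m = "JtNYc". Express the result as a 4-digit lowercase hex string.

ab83

Key hex bytes ad is 1 byte ≤ B = 6; zero-pad to 6 bytes: K' = ad 00 00 00 00 00.
K' ⊕ ipad = 9b 36 36 36 36 36.  K' ⊕ opad = f1 5c 5c 5c 5c 5c.
Inner input = (K'⊕ipad) ∥ m = 9b 36 36 36 36 36 ∥ 4a 74 4e 59 63.
Inner hash: even-index sum = 514 mod 256 = 2; odd-index sum = 367 mod 256 = 111 → 02 6f.
Outer input = (K'⊕opad) ∥ inner = f1 5c 5c 5c 5c 5c ∥ 02 6f.
Outer hash (tag): even-index sum = 427 mod 256 = 171; odd-index sum = 387 mod 256 = 131 → ab 83.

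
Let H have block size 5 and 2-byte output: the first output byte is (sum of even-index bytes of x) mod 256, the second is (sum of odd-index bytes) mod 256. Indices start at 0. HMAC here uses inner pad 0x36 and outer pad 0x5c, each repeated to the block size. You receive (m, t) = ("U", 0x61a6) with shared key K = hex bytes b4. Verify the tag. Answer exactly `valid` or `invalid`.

Key hex bytes b4 is 1 byte ≤ B = 5; zero-pad to 5 bytes: K' = b4 00 00 00 00.
K' ⊕ ipad = 82 36 36 36 36; K' ⊕ opad = e8 5c 5c 5c 5c.
Inner hash: even-index sum = 238 mod 256 = 238; odd-index sum = 193 mod 256 = 193 → ee c1.
Outer hash (recomputed tag): even-index sum = 609 mod 256 = 97; odd-index sum = 422 mod 256 = 166 → 61 a6.
Recomputed tag = 61a6; claimed = 61a6 → match.

valid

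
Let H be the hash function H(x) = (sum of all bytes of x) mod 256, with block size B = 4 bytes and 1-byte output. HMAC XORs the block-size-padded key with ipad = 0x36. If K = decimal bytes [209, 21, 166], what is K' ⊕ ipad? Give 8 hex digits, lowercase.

e7239036

Key decimal bytes [209, 21, 166] = d1 15 a6 is 3 bytes ≤ B = 4; zero-pad to 4 bytes: K' = d1 15 a6 00.
XOR each byte with 0x36: d1⊕36=e7, 15⊕36=23, a6⊕36=90, 00⊕36=36.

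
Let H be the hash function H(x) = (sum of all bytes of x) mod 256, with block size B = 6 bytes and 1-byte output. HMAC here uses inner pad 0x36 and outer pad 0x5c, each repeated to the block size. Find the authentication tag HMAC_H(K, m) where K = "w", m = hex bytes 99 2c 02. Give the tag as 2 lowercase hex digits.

0d

Key "w" = 77 is 1 byte ≤ B = 6; zero-pad to 6 bytes: K' = 77 00 00 00 00 00.
K' ⊕ ipad = 41 36 36 36 36 36.  K' ⊕ opad = 2b 5c 5c 5c 5c 5c.
Inner input = (K'⊕ipad) ∥ m = 41 36 36 36 36 36 ∥ 99 2c 02.
Inner hash: sum = 65+54+54+54+54+54+153+44+2 = 534; mod 256 = 22 → 16.
Outer input = (K'⊕opad) ∥ inner = 2b 5c 5c 5c 5c 5c ∥ 16.
Outer hash (tag): sum = 43+92+92+92+92+92+22 = 525; mod 256 = 13 → 0d.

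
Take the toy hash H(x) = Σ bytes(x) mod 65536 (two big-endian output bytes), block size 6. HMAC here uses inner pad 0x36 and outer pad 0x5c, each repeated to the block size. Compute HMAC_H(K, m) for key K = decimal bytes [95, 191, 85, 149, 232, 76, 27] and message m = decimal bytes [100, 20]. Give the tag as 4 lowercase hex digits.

02c1

Key decimal bytes [95, 191, 85, 149, 232, 76, 27] = 5f bf 55 95 e8 4c 1b is 7 bytes > B = 6, so hash it first: H(key) = 03 57, then zero-pad to 6 bytes: K' = 03 57 00 00 00 00.
K' ⊕ ipad = 35 61 36 36 36 36.  K' ⊕ opad = 5f 0b 5c 5c 5c 5c.
Inner input = (K'⊕ipad) ∥ m = 35 61 36 36 36 36 ∥ 64 14.
Inner hash: sum = 53+97+54+54+54+54+100+20 = 486 → 01 e6.
Outer input = (K'⊕opad) ∥ inner = 5f 0b 5c 5c 5c 5c ∥ 01 e6.
Outer hash (tag): sum = 95+11+92+92+92+92+1+230 = 705 → 02 c1.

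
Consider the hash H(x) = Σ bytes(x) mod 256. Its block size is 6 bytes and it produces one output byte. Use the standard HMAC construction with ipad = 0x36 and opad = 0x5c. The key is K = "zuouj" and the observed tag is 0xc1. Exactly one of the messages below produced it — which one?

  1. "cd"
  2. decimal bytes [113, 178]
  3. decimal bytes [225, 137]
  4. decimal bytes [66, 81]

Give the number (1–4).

1

Key "zuouj" = 7a 75 6f 75 6a is 5 bytes ≤ B = 6; zero-pad to 6 bytes: K' = 7a 75 6f 75 6a 00.
K' ⊕ ipad = 4c 43 59 43 5c 36; K' ⊕ opad = 26 29 33 29 36 5c.
m1: inner = H(4c 43 59 43 5c 36 63 64) = 84; tag = H(26 29 33 29 36 5c 84) = c1 ← matches
m2: inner = H(4c 43 59 43 5c 36 71 b2) = e0; tag = H(26 29 33 29 36 5c e0) = 1d
m3: inner = H(4c 43 59 43 5c 36 e1 89) = 27; tag = H(26 29 33 29 36 5c 27) = 64
m4: inner = H(4c 43 59 43 5c 36 42 51) = 50; tag = H(26 29 33 29 36 5c 50) = 8d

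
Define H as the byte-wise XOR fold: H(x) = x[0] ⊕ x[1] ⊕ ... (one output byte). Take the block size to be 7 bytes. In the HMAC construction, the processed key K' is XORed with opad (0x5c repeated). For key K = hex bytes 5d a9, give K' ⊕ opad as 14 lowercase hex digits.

01f55c5c5c5c5c

Key hex bytes 5d a9 is 2 bytes ≤ B = 7; zero-pad to 7 bytes: K' = 5d a9 00 00 00 00 00.
XOR each byte with 0x5c: 5d⊕5c=01, a9⊕5c=f5, 00⊕5c=5c, 00⊕5c=5c, 00⊕5c=5c, 00⊕5c=5c, 00⊕5c=5c.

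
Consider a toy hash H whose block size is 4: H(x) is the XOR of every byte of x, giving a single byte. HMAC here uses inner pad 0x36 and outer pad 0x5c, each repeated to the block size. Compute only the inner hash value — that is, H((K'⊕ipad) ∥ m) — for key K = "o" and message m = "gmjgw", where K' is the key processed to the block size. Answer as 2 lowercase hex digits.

1f

Key "o" = 6f is 1 byte ≤ B = 4; zero-pad to 4 bytes: K' = 6f 00 00 00.
K' ⊕ ipad = 59 36 36 36.
Inner input = 59 36 36 36 ∥ 67 6d 6a 67 77.
Inner hash: XOR 59⊕36⊕36⊕36⊕67⊕6d⊕6a⊕67⊕77 = 1f.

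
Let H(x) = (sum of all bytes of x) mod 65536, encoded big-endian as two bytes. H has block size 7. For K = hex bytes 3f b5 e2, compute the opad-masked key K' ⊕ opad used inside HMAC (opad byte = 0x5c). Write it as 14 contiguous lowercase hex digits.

Key hex bytes 3f b5 e2 is 3 bytes ≤ B = 7; zero-pad to 7 bytes: K' = 3f b5 e2 00 00 00 00.
XOR each byte with 0x5c: 3f⊕5c=63, b5⊕5c=e9, e2⊕5c=be, 00⊕5c=5c, 00⊕5c=5c, 00⊕5c=5c, 00⊕5c=5c.

63e9be5c5c5c5c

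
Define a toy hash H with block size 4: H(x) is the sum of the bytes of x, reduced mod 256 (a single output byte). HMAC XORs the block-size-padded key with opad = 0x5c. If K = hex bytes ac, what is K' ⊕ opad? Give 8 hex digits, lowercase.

Key hex bytes ac is 1 byte ≤ B = 4; zero-pad to 4 bytes: K' = ac 00 00 00.
XOR each byte with 0x5c: ac⊕5c=f0, 00⊕5c=5c, 00⊕5c=5c, 00⊕5c=5c.

f05c5c5c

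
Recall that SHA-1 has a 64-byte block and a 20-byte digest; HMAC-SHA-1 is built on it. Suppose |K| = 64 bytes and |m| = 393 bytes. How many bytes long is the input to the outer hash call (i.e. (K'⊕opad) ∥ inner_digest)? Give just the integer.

84

Key is 64 ≤ 64 bytes, zero-padded: |K'| = 64.
Outer input = (K'⊕opad) ∥ H(inner) → 64 + 20 = 84 bytes.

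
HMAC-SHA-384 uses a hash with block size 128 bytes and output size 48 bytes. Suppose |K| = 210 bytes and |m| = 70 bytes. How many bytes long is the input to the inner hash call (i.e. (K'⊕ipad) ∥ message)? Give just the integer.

Key is 210 > 128 bytes, so it is hashed to 48 bytes then zero-padded to 128: |K'| = 128.
Inner input = (K'⊕ipad) ∥ m → 128 + 70 = 198 bytes.

198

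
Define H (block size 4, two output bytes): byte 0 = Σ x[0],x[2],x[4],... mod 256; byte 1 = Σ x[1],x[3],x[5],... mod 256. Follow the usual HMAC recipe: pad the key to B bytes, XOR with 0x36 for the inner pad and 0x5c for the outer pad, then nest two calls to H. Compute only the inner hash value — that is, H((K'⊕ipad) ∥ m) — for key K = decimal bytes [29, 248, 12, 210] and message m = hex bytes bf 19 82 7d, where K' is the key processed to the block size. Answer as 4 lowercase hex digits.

a648

Key decimal bytes [29, 248, 12, 210] = 1d f8 0c d2 is exactly B = 4 bytes: K' = 1d f8 0c d2.
K' ⊕ ipad = 2b ce 3a e4.
Inner input = 2b ce 3a e4 ∥ bf 19 82 7d.
Inner hash: even-index sum = 422 mod 256 = 166; odd-index sum = 584 mod 256 = 72 → a6 48.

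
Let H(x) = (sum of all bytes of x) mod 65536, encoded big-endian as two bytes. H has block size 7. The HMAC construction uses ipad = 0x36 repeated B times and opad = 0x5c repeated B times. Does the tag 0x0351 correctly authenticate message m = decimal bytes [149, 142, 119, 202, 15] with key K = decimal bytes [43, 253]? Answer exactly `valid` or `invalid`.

valid

Key decimal bytes [43, 253] = 2b fd is 2 bytes ≤ B = 7; zero-pad to 7 bytes: K' = 2b fd 00 00 00 00 00.
K' ⊕ ipad = 1d cb 36 36 36 36 36; K' ⊕ opad = 77 a1 5c 5c 5c 5c 5c.
Inner hash: sum = 29+203+54+54+54+54+54+149+142+119+202+15 = 1129 → 04 69.
Outer hash (recomputed tag): sum = 119+161+92+92+92+92+92+4+105 = 849 → 03 51.
Recomputed tag = 0351; claimed = 0351 → match.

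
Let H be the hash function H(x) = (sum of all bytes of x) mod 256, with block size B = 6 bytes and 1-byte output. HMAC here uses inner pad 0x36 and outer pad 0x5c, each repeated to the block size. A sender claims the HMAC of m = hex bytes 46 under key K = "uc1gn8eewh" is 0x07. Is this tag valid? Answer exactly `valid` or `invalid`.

Key "uc1gn8eewh" = 75 63 31 67 6e 38 65 65 77 68 is 10 bytes > B = 6, so hash it first: H(key) = bf, then zero-pad to 6 bytes: K' = bf 00 00 00 00 00.
K' ⊕ ipad = 89 36 36 36 36 36; K' ⊕ opad = e3 5c 5c 5c 5c 5c.
Inner hash: sum = 137+54+54+54+54+54+70 = 477; mod 256 = 221 → dd.
Outer hash (recomputed tag): sum = 227+92+92+92+92+92+221 = 908; mod 256 = 140 → 8c.
Recomputed tag = 8c; claimed = 07 → mismatch.

invalid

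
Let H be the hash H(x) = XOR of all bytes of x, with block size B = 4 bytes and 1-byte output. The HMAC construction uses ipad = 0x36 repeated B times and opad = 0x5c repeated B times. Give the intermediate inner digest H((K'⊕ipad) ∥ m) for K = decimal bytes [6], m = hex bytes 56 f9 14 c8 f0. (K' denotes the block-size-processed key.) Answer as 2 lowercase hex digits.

85

Key decimal bytes [6] = 06 is 1 byte ≤ B = 4; zero-pad to 4 bytes: K' = 06 00 00 00.
K' ⊕ ipad = 30 36 36 36.
Inner input = 30 36 36 36 ∥ 56 f9 14 c8 f0.
Inner hash: XOR 30⊕36⊕36⊕36⊕56⊕f9⊕14⊕c8⊕f0 = 85.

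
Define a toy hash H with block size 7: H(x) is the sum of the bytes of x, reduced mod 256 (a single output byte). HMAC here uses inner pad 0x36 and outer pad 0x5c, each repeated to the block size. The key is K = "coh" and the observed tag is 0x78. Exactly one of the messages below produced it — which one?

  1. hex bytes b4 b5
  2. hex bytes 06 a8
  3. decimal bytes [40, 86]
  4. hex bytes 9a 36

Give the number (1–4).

3

Key "coh" = 63 6f 68 is 3 bytes ≤ B = 7; zero-pad to 7 bytes: K' = 63 6f 68 00 00 00 00.
K' ⊕ ipad = 55 59 5e 36 36 36 36; K' ⊕ opad = 3f 33 34 5c 5c 5c 5c.
m1: inner = H(55 59 5e 36 36 36 36 b4 b5) = 4d; tag = H(3f 33 34 5c 5c 5c 5c 4d) = 63
m2: inner = H(55 59 5e 36 36 36 36 06 a8) = 92; tag = H(3f 33 34 5c 5c 5c 5c 92) = a8
m3: inner = H(55 59 5e 36 36 36 36 28 56) = 62; tag = H(3f 33 34 5c 5c 5c 5c 62) = 78 ← matches
m4: inner = H(55 59 5e 36 36 36 36 9a 36) = b4; tag = H(3f 33 34 5c 5c 5c 5c b4) = ca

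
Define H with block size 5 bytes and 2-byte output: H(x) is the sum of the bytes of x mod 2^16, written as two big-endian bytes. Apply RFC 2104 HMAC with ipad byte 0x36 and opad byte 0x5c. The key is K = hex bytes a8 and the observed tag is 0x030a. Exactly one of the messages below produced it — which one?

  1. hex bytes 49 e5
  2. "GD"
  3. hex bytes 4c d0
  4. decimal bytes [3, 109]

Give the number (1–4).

1

Key hex bytes a8 is 1 byte ≤ B = 5; zero-pad to 5 bytes: K' = a8 00 00 00 00.
K' ⊕ ipad = 9e 36 36 36 36; K' ⊕ opad = f4 5c 5c 5c 5c.
m1: inner = H(9e 36 36 36 36 49 e5) = 02 a4; tag = H(f4 5c 5c 5c 5c 02 a4) = 030a ← matches
m2: inner = H(9e 36 36 36 36 47 44) = 02 01; tag = H(f4 5c 5c 5c 5c 02 01) = 0267
m3: inner = H(9e 36 36 36 36 4c d0) = 02 92; tag = H(f4 5c 5c 5c 5c 02 92) = 02f8
m4: inner = H(9e 36 36 36 36 03 6d) = 01 e6; tag = H(f4 5c 5c 5c 5c 01 e6) = 034b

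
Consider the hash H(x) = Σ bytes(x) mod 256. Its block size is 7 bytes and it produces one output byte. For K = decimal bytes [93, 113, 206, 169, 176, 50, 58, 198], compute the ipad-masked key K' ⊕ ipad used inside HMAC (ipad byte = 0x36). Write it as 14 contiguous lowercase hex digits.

Key decimal bytes [93, 113, 206, 169, 176, 50, 58, 198] = 5d 71 ce a9 b0 32 3a c6 is 8 bytes > B = 7, so hash it first: H(key) = 27, then zero-pad to 7 bytes: K' = 27 00 00 00 00 00 00.
XOR each byte with 0x36: 27⊕36=11, 00⊕36=36, 00⊕36=36, 00⊕36=36, 00⊕36=36, 00⊕36=36, 00⊕36=36.

11363636363636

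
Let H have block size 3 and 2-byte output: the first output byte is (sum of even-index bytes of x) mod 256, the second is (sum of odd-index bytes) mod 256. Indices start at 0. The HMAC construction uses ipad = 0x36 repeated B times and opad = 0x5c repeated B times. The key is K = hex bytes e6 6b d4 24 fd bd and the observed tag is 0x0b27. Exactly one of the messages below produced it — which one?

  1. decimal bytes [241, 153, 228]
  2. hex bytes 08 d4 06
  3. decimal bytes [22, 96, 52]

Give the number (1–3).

3

Key hex bytes e6 6b d4 24 fd bd is 6 bytes > B = 3, so hash it first: H(key) = b7 4c, then zero-pad to 3 bytes: K' = b7 4c 00.
K' ⊕ ipad = 81 7a 36; K' ⊕ opad = eb 10 5c.
m1: inner = H(81 7a 36 f1 99 e4) = 50 4f; tag = H(eb 10 5c 50 4f) = 9660
m2: inner = H(81 7a 36 08 d4 06) = 8b 88; tag = H(eb 10 5c 8b 88) = cf9b
m3: inner = H(81 7a 36 16 60 34) = 17 c4; tag = H(eb 10 5c 17 c4) = 0b27 ← matches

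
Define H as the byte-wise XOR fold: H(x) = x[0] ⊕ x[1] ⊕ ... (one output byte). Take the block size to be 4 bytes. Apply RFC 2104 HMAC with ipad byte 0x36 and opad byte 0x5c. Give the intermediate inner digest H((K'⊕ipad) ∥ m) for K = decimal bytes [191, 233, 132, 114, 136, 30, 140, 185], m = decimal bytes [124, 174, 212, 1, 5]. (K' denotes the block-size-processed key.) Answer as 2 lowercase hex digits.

01

Key decimal bytes [191, 233, 132, 114, 136, 30, 140, 185] = bf e9 84 72 88 1e 8c b9 is 8 bytes > B = 4, so hash it first: H(key) = 03, then zero-pad to 4 bytes: K' = 03 00 00 00.
K' ⊕ ipad = 35 36 36 36.
Inner input = 35 36 36 36 ∥ 7c ae d4 01 05.
Inner hash: XOR 35⊕36⊕36⊕36⊕7c⊕ae⊕d4⊕01⊕05 = 01.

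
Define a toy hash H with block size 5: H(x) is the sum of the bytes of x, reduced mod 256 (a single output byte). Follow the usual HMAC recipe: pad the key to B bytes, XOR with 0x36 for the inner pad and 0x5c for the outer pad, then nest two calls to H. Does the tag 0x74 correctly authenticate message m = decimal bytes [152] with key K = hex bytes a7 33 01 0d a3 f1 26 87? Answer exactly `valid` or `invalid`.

valid

Key hex bytes a7 33 01 0d a3 f1 26 87 is 8 bytes > B = 5, so hash it first: H(key) = 29, then zero-pad to 5 bytes: K' = 29 00 00 00 00.
K' ⊕ ipad = 1f 36 36 36 36; K' ⊕ opad = 75 5c 5c 5c 5c.
Inner hash: sum = 31+54+54+54+54+152 = 399; mod 256 = 143 → 8f.
Outer hash (recomputed tag): sum = 117+92+92+92+92+143 = 628; mod 256 = 116 → 74.
Recomputed tag = 74; claimed = 74 → match.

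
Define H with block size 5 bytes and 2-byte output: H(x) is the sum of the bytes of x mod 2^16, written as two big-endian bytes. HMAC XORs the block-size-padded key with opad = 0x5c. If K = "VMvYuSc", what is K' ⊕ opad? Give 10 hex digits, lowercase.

5ec15c5c5c

Key "VMvYuSc" = 56 4d 76 59 75 53 63 is 7 bytes > B = 5, so hash it first: H(key) = 02 9d, then zero-pad to 5 bytes: K' = 02 9d 00 00 00.
XOR each byte with 0x5c: 02⊕5c=5e, 9d⊕5c=c1, 00⊕5c=5c, 00⊕5c=5c, 00⊕5c=5c.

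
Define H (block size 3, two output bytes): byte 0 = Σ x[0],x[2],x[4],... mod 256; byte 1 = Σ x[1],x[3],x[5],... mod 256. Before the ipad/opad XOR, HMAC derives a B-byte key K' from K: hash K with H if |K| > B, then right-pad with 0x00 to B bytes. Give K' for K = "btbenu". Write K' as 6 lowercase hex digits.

324e00

|K| = 6 > B = 3, so first hash the key.
H(K): even-index sum = 306 mod 256 = 50; odd-index sum = 334 mod 256 = 78 → 32 4e.
Zero-pad H(K) = 32 4e to 3 bytes: K' = 32 4e 00.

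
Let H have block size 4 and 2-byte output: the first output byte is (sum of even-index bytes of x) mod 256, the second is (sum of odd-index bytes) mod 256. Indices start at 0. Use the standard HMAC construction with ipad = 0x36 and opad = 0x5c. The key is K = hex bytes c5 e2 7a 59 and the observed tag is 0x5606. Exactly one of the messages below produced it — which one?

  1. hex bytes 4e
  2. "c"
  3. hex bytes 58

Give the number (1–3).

Key hex bytes c5 e2 7a 59 is exactly B = 4 bytes: K' = c5 e2 7a 59.
K' ⊕ ipad = f3 d4 4c 6f; K' ⊕ opad = 99 be 26 05.
m1: inner = H(f3 d4 4c 6f 4e) = 8d 43; tag = H(99 be 26 05 8d 43) = 4c06
m2: inner = H(f3 d4 4c 6f 63) = a2 43; tag = H(99 be 26 05 a2 43) = 6106
m3: inner = H(f3 d4 4c 6f 58) = 97 43; tag = H(99 be 26 05 97 43) = 5606 ← matches

3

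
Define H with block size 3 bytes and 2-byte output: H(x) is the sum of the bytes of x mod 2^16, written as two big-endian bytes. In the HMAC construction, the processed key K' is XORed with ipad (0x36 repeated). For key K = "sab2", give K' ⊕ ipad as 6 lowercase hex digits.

Key "sab2" = 73 61 62 32 is 4 bytes > B = 3, so hash it first: H(key) = 01 68, then zero-pad to 3 bytes: K' = 01 68 00.
XOR each byte with 0x36: 01⊕36=37, 68⊕36=5e, 00⊕36=36.

375e36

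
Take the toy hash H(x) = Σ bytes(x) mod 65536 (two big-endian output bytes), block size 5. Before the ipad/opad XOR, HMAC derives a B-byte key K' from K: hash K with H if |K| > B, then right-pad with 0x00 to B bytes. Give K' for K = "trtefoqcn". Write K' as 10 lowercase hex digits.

03d6000000

|K| = 9 > B = 5, so first hash the key.
H(K): sum = 116+114+116+101+102+111+113+99+110 = 982 → 03 d6.
Zero-pad H(K) = 03 d6 to 5 bytes: K' = 03 d6 00 00 00.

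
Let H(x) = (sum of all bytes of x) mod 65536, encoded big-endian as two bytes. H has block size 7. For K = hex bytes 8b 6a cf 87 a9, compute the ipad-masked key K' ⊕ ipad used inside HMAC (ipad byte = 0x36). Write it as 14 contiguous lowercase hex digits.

Key hex bytes 8b 6a cf 87 a9 is 5 bytes ≤ B = 7; zero-pad to 7 bytes: K' = 8b 6a cf 87 a9 00 00.
XOR each byte with 0x36: 8b⊕36=bd, 6a⊕36=5c, cf⊕36=f9, 87⊕36=b1, a9⊕36=9f, 00⊕36=36, 00⊕36=36.

bd5cf9b19f3636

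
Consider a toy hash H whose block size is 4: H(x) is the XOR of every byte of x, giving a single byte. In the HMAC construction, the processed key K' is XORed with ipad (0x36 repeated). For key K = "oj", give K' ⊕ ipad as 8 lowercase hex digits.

Key "oj" = 6f 6a is 2 bytes ≤ B = 4; zero-pad to 4 bytes: K' = 6f 6a 00 00.
XOR each byte with 0x36: 6f⊕36=59, 6a⊕36=5c, 00⊕36=36, 00⊕36=36.

595c3636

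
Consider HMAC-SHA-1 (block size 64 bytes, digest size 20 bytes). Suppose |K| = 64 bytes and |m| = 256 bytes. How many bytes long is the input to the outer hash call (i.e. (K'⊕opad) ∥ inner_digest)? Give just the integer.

Key is 64 ≤ 64 bytes, zero-padded: |K'| = 64.
Outer input = (K'⊕opad) ∥ H(inner) → 64 + 20 = 84 bytes.

84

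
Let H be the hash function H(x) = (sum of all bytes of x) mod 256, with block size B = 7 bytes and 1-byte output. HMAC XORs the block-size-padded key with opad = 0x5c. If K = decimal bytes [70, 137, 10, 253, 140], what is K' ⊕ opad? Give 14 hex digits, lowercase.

1ad556a1d05c5c

Key decimal bytes [70, 137, 10, 253, 140] = 46 89 0a fd 8c is 5 bytes ≤ B = 7; zero-pad to 7 bytes: K' = 46 89 0a fd 8c 00 00.
XOR each byte with 0x5c: 46⊕5c=1a, 89⊕5c=d5, 0a⊕5c=56, fd⊕5c=a1, 8c⊕5c=d0, 00⊕5c=5c, 00⊕5c=5c.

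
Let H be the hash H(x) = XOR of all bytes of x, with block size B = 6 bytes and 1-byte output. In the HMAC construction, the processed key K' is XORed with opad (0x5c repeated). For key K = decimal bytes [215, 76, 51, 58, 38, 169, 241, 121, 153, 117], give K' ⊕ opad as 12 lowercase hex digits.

255c5c5c5c5c

Key decimal bytes [215, 76, 51, 58, 38, 169, 241, 121, 153, 117] = d7 4c 33 3a 26 a9 f1 79 99 75 is 10 bytes > B = 6, so hash it first: H(key) = 79, then zero-pad to 6 bytes: K' = 79 00 00 00 00 00.
XOR each byte with 0x5c: 79⊕5c=25, 00⊕5c=5c, 00⊕5c=5c, 00⊕5c=5c, 00⊕5c=5c, 00⊕5c=5c.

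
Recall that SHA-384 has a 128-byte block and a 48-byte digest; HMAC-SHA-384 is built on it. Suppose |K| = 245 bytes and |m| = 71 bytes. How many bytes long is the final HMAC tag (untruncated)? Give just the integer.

48

The tag is one SHA-384 digest: 48 bytes.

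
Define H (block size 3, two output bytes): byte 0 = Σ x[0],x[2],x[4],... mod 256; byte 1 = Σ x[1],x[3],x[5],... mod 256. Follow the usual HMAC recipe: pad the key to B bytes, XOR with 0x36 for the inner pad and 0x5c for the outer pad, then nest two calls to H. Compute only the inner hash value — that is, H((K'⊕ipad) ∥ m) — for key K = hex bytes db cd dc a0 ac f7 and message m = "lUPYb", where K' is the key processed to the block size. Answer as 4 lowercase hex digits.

Key hex bytes db cd dc a0 ac f7 is 6 bytes > B = 3, so hash it first: H(key) = 63 64, then zero-pad to 3 bytes: K' = 63 64 00.
K' ⊕ ipad = 55 52 36.
Inner input = 55 52 36 ∥ 6c 55 50 59 62.
Inner hash: even-index sum = 313 mod 256 = 57; odd-index sum = 368 mod 256 = 112 → 39 70.

3970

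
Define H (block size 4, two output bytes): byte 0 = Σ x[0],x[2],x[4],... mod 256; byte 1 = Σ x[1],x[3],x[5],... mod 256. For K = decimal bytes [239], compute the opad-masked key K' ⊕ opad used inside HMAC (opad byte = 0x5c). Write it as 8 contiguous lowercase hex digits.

Key decimal bytes [239] = ef is 1 byte ≤ B = 4; zero-pad to 4 bytes: K' = ef 00 00 00.
XOR each byte with 0x5c: ef⊕5c=b3, 00⊕5c=5c, 00⊕5c=5c, 00⊕5c=5c.

b35c5c5c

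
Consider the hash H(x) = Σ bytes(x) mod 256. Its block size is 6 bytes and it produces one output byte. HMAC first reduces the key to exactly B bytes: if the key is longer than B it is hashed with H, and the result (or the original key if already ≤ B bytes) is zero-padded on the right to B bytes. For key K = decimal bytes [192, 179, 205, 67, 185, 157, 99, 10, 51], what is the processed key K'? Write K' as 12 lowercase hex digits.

|K| = 9 > B = 6, so first hash the key.
H(K): sum = 192+179+205+67+185+157+99+10+51 = 1145; mod 256 = 121 → 79.
Zero-pad H(K) = 79 to 6 bytes: K' = 79 00 00 00 00 00.

790000000000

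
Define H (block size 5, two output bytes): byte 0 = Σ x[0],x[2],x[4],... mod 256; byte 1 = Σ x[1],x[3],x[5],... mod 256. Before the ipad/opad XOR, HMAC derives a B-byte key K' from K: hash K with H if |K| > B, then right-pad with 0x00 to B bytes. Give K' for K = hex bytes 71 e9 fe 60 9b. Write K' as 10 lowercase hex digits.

71e9fe609b

Key hex bytes 71 e9 fe 60 9b is exactly B = 5 bytes: K' = 71 e9 fe 60 9b.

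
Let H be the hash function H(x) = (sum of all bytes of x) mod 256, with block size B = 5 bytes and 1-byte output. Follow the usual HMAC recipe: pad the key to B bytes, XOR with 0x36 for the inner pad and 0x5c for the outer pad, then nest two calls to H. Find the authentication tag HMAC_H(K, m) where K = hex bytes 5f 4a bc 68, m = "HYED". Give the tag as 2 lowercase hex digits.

Key hex bytes 5f 4a bc 68 is 4 bytes ≤ B = 5; zero-pad to 5 bytes: K' = 5f 4a bc 68 00.
K' ⊕ ipad = 69 7c 8a 5e 36.  K' ⊕ opad = 03 16 e0 34 5c.
Inner input = (K'⊕ipad) ∥ m = 69 7c 8a 5e 36 ∥ 48 59 45 44.
Inner hash: sum = 105+124+138+94+54+72+89+69+68 = 813; mod 256 = 45 → 2d.
Outer input = (K'⊕opad) ∥ inner = 03 16 e0 34 5c ∥ 2d.
Outer hash (tag): sum = 3+22+224+52+92+45 = 438; mod 256 = 182 → b6.

b6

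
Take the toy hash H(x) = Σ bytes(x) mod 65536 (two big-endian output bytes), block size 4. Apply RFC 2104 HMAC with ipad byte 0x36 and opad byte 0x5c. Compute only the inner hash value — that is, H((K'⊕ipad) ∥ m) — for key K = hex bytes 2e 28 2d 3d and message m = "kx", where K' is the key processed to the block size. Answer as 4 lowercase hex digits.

013f

Key hex bytes 2e 28 2d 3d is exactly B = 4 bytes: K' = 2e 28 2d 3d.
K' ⊕ ipad = 18 1e 1b 0b.
Inner input = 18 1e 1b 0b ∥ 6b 78.
Inner hash: sum = 24+30+27+11+107+120 = 319 → 01 3f.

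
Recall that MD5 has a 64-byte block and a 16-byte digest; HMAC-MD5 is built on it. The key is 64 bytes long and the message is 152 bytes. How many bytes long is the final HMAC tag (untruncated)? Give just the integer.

The tag is one MD5 digest: 16 bytes.

16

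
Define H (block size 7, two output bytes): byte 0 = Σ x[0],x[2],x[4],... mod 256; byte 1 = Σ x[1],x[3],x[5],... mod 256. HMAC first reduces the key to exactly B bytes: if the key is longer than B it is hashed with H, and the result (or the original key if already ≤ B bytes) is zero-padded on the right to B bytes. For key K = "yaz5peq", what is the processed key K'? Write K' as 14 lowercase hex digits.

79617a35706571

Key "yaz5peq" = 79 61 7a 35 70 65 71 is exactly B = 7 bytes: K' = 79 61 7a 35 70 65 71.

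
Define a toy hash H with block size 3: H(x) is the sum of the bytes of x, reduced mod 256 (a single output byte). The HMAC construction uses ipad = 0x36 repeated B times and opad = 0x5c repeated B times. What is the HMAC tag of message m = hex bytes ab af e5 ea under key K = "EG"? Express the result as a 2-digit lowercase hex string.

d3

Key "EG" = 45 47 is 2 bytes ≤ B = 3; zero-pad to 3 bytes: K' = 45 47 00.
K' ⊕ ipad = 73 71 36.  K' ⊕ opad = 19 1b 5c.
Inner input = (K'⊕ipad) ∥ m = 73 71 36 ∥ ab af e5 ea.
Inner hash: sum = 115+113+54+171+175+229+234 = 1091; mod 256 = 67 → 43.
Outer input = (K'⊕opad) ∥ inner = 19 1b 5c ∥ 43.
Outer hash (tag): sum = 25+27+92+67 = 211 → d3.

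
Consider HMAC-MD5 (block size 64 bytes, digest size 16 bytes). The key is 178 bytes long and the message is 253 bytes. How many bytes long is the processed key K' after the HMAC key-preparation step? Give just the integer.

64

Key is 178 > 64 bytes, so it is hashed to 16 bytes then zero-padded to 64: |K'| = 64.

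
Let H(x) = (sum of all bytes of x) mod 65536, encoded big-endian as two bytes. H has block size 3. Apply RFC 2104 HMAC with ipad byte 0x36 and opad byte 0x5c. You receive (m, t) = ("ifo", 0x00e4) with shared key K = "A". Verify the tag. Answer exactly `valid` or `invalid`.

Key "A" = 41 is 1 byte ≤ B = 3; zero-pad to 3 bytes: K' = 41 00 00.
K' ⊕ ipad = 77 36 36; K' ⊕ opad = 1d 5c 5c.
Inner hash: sum = 119+54+54+105+102+111 = 545 → 02 21.
Outer hash (recomputed tag): sum = 29+92+92+2+33 = 248 → 00 f8.
Recomputed tag = 00f8; claimed = 00e4 → mismatch.

invalid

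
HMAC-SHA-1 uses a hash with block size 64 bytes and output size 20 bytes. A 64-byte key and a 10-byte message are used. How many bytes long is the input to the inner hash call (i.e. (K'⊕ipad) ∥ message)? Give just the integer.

74

Key is 64 ≤ 64 bytes, zero-padded: |K'| = 64.
Inner input = (K'⊕ipad) ∥ m → 64 + 10 = 74 bytes.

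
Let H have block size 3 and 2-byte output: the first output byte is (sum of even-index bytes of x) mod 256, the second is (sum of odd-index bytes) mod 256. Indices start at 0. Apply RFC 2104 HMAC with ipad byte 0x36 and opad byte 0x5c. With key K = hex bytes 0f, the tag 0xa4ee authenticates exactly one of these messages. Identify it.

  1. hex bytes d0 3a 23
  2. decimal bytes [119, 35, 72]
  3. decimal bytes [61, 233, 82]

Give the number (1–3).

Key hex bytes 0f is 1 byte ≤ B = 3; zero-pad to 3 bytes: K' = 0f 00 00.
K' ⊕ ipad = 39 36 36; K' ⊕ opad = 53 5c 5c.
m1: inner = H(39 36 36 d0 3a 23) = a9 29; tag = H(53 5c 5c a9 29) = d805
m2: inner = H(39 36 36 77 23 48) = 92 f5; tag = H(53 5c 5c 92 f5) = a4ee ← matches
m3: inner = H(39 36 36 3d e9 52) = 58 c5; tag = H(53 5c 5c 58 c5) = 74b4

2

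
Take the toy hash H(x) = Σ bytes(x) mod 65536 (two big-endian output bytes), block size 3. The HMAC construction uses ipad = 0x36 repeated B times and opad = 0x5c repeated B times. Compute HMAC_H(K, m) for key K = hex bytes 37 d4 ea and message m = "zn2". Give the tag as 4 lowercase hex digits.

0284

Key hex bytes 37 d4 ea is exactly B = 3 bytes: K' = 37 d4 ea.
K' ⊕ ipad = 01 e2 dc.  K' ⊕ opad = 6b 88 b6.
Inner input = (K'⊕ipad) ∥ m = 01 e2 dc ∥ 7a 6e 32.
Inner hash: sum = 1+226+220+122+110+50 = 729 → 02 d9.
Outer input = (K'⊕opad) ∥ inner = 6b 88 b6 ∥ 02 d9.
Outer hash (tag): sum = 107+136+182+2+217 = 644 → 02 84.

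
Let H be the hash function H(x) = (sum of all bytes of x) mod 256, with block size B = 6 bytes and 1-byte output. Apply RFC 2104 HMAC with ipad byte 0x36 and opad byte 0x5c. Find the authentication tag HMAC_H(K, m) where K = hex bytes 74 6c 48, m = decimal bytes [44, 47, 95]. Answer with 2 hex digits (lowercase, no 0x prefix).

f6

Key hex bytes 74 6c 48 is 3 bytes ≤ B = 6; zero-pad to 6 bytes: K' = 74 6c 48 00 00 00.
K' ⊕ ipad = 42 5a 7e 36 36 36.  K' ⊕ opad = 28 30 14 5c 5c 5c.
Inner input = (K'⊕ipad) ∥ m = 42 5a 7e 36 36 36 ∥ 2c 2f 5f.
Inner hash: sum = 66+90+126+54+54+54+44+47+95 = 630; mod 256 = 118 → 76.
Outer input = (K'⊕opad) ∥ inner = 28 30 14 5c 5c 5c ∥ 76.
Outer hash (tag): sum = 40+48+20+92+92+92+118 = 502; mod 256 = 246 → f6.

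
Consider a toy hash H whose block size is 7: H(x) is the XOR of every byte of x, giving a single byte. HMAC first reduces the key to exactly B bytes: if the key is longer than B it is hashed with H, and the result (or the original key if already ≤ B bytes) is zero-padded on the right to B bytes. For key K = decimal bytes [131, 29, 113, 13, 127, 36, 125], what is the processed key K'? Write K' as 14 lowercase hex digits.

831d710d7f247d

Key decimal bytes [131, 29, 113, 13, 127, 36, 125] = 83 1d 71 0d 7f 24 7d is exactly B = 7 bytes: K' = 83 1d 71 0d 7f 24 7d.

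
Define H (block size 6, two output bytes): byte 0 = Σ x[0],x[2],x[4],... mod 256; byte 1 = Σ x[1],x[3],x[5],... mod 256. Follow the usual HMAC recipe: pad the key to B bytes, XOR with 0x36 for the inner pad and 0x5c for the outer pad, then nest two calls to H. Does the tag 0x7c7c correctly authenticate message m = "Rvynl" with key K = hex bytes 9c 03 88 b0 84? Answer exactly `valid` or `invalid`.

invalid

Key hex bytes 9c 03 88 b0 84 is 5 bytes ≤ B = 6; zero-pad to 6 bytes: K' = 9c 03 88 b0 84 00.
K' ⊕ ipad = aa 35 be 86 b2 36; K' ⊕ opad = c0 5f d4 ec d8 5c.
Inner hash: even-index sum = 849 mod 256 = 81; odd-index sum = 469 mod 256 = 213 → 51 d5.
Outer hash (recomputed tag): even-index sum = 701 mod 256 = 189; odd-index sum = 636 mod 256 = 124 → bd 7c.
Recomputed tag = bd7c; claimed = 7c7c → mismatch.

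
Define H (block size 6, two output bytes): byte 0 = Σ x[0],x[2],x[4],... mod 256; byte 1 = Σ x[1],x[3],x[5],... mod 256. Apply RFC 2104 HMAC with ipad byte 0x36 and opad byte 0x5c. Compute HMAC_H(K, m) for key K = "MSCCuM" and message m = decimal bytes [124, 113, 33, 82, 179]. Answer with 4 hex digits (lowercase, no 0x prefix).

dc57

Key "MSCCuM" = 4d 53 43 43 75 4d is exactly B = 6 bytes: K' = 4d 53 43 43 75 4d.
K' ⊕ ipad = 7b 65 75 75 43 7b.  K' ⊕ opad = 11 0f 1f 1f 29 11.
Inner input = (K'⊕ipad) ∥ m = 7b 65 75 75 43 7b ∥ 7c 71 21 52 b3.
Inner hash: even-index sum = 643 mod 256 = 131; odd-index sum = 536 mod 256 = 24 → 83 18.
Outer input = (K'⊕opad) ∥ inner = 11 0f 1f 1f 29 11 ∥ 83 18.
Outer hash (tag): even-index sum = 220 mod 256 = 220; odd-index sum = 87 mod 256 = 87 → dc 57.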